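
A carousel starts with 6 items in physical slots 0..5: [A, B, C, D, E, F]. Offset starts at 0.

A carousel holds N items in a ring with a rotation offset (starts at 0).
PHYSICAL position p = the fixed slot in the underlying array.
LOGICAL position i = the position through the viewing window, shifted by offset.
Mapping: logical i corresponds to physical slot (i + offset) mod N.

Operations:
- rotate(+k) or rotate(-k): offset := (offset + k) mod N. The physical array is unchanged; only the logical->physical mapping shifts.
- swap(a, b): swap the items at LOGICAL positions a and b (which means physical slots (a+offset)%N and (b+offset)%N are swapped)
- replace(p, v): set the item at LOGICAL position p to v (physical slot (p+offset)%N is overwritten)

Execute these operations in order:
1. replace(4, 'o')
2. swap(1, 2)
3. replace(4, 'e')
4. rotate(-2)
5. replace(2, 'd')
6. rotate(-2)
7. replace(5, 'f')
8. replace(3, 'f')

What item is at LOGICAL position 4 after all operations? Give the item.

Answer: d

Derivation:
After op 1 (replace(4, 'o')): offset=0, physical=[A,B,C,D,o,F], logical=[A,B,C,D,o,F]
After op 2 (swap(1, 2)): offset=0, physical=[A,C,B,D,o,F], logical=[A,C,B,D,o,F]
After op 3 (replace(4, 'e')): offset=0, physical=[A,C,B,D,e,F], logical=[A,C,B,D,e,F]
After op 4 (rotate(-2)): offset=4, physical=[A,C,B,D,e,F], logical=[e,F,A,C,B,D]
After op 5 (replace(2, 'd')): offset=4, physical=[d,C,B,D,e,F], logical=[e,F,d,C,B,D]
After op 6 (rotate(-2)): offset=2, physical=[d,C,B,D,e,F], logical=[B,D,e,F,d,C]
After op 7 (replace(5, 'f')): offset=2, physical=[d,f,B,D,e,F], logical=[B,D,e,F,d,f]
After op 8 (replace(3, 'f')): offset=2, physical=[d,f,B,D,e,f], logical=[B,D,e,f,d,f]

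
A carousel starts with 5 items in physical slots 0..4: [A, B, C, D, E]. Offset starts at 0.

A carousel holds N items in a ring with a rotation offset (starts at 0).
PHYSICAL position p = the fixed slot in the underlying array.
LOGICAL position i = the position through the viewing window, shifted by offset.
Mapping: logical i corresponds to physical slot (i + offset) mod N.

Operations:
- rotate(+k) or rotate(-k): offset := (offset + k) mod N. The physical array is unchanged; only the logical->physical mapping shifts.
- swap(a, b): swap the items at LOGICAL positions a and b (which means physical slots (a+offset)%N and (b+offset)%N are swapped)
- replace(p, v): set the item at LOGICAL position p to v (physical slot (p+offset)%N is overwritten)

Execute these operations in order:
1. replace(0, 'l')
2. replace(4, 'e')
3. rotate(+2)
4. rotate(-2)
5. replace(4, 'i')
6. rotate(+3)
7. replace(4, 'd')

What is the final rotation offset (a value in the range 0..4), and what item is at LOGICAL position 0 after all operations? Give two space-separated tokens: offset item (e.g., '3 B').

After op 1 (replace(0, 'l')): offset=0, physical=[l,B,C,D,E], logical=[l,B,C,D,E]
After op 2 (replace(4, 'e')): offset=0, physical=[l,B,C,D,e], logical=[l,B,C,D,e]
After op 3 (rotate(+2)): offset=2, physical=[l,B,C,D,e], logical=[C,D,e,l,B]
After op 4 (rotate(-2)): offset=0, physical=[l,B,C,D,e], logical=[l,B,C,D,e]
After op 5 (replace(4, 'i')): offset=0, physical=[l,B,C,D,i], logical=[l,B,C,D,i]
After op 6 (rotate(+3)): offset=3, physical=[l,B,C,D,i], logical=[D,i,l,B,C]
After op 7 (replace(4, 'd')): offset=3, physical=[l,B,d,D,i], logical=[D,i,l,B,d]

Answer: 3 D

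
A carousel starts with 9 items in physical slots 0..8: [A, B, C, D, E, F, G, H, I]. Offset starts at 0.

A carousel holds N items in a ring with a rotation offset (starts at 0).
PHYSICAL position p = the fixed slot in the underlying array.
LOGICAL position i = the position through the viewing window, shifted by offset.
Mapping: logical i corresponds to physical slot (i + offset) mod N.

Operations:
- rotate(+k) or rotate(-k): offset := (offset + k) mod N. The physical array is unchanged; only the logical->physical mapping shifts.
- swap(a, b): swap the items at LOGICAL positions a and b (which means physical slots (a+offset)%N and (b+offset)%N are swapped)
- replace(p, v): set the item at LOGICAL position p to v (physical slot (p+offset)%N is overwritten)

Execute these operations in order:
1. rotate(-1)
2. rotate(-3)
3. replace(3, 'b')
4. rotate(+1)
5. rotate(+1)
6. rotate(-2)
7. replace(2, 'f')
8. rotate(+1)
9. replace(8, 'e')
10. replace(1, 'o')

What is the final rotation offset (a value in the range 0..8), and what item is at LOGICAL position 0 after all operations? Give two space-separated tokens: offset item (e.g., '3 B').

Answer: 6 G

Derivation:
After op 1 (rotate(-1)): offset=8, physical=[A,B,C,D,E,F,G,H,I], logical=[I,A,B,C,D,E,F,G,H]
After op 2 (rotate(-3)): offset=5, physical=[A,B,C,D,E,F,G,H,I], logical=[F,G,H,I,A,B,C,D,E]
After op 3 (replace(3, 'b')): offset=5, physical=[A,B,C,D,E,F,G,H,b], logical=[F,G,H,b,A,B,C,D,E]
After op 4 (rotate(+1)): offset=6, physical=[A,B,C,D,E,F,G,H,b], logical=[G,H,b,A,B,C,D,E,F]
After op 5 (rotate(+1)): offset=7, physical=[A,B,C,D,E,F,G,H,b], logical=[H,b,A,B,C,D,E,F,G]
After op 6 (rotate(-2)): offset=5, physical=[A,B,C,D,E,F,G,H,b], logical=[F,G,H,b,A,B,C,D,E]
After op 7 (replace(2, 'f')): offset=5, physical=[A,B,C,D,E,F,G,f,b], logical=[F,G,f,b,A,B,C,D,E]
After op 8 (rotate(+1)): offset=6, physical=[A,B,C,D,E,F,G,f,b], logical=[G,f,b,A,B,C,D,E,F]
After op 9 (replace(8, 'e')): offset=6, physical=[A,B,C,D,E,e,G,f,b], logical=[G,f,b,A,B,C,D,E,e]
After op 10 (replace(1, 'o')): offset=6, physical=[A,B,C,D,E,e,G,o,b], logical=[G,o,b,A,B,C,D,E,e]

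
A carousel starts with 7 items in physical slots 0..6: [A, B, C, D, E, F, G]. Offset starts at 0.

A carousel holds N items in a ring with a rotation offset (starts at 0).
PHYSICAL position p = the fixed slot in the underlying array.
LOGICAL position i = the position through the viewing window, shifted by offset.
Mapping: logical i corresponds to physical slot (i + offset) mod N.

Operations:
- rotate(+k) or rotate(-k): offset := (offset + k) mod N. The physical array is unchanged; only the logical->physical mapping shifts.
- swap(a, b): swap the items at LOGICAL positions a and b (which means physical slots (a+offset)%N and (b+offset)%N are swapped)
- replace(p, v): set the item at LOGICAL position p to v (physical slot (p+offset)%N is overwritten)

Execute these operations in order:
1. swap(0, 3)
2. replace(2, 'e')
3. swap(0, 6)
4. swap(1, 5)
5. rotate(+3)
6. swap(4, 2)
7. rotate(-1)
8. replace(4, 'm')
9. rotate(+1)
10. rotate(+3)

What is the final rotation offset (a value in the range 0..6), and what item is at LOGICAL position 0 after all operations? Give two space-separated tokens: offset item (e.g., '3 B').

Answer: 6 m

Derivation:
After op 1 (swap(0, 3)): offset=0, physical=[D,B,C,A,E,F,G], logical=[D,B,C,A,E,F,G]
After op 2 (replace(2, 'e')): offset=0, physical=[D,B,e,A,E,F,G], logical=[D,B,e,A,E,F,G]
After op 3 (swap(0, 6)): offset=0, physical=[G,B,e,A,E,F,D], logical=[G,B,e,A,E,F,D]
After op 4 (swap(1, 5)): offset=0, physical=[G,F,e,A,E,B,D], logical=[G,F,e,A,E,B,D]
After op 5 (rotate(+3)): offset=3, physical=[G,F,e,A,E,B,D], logical=[A,E,B,D,G,F,e]
After op 6 (swap(4, 2)): offset=3, physical=[B,F,e,A,E,G,D], logical=[A,E,G,D,B,F,e]
After op 7 (rotate(-1)): offset=2, physical=[B,F,e,A,E,G,D], logical=[e,A,E,G,D,B,F]
After op 8 (replace(4, 'm')): offset=2, physical=[B,F,e,A,E,G,m], logical=[e,A,E,G,m,B,F]
After op 9 (rotate(+1)): offset=3, physical=[B,F,e,A,E,G,m], logical=[A,E,G,m,B,F,e]
After op 10 (rotate(+3)): offset=6, physical=[B,F,e,A,E,G,m], logical=[m,B,F,e,A,E,G]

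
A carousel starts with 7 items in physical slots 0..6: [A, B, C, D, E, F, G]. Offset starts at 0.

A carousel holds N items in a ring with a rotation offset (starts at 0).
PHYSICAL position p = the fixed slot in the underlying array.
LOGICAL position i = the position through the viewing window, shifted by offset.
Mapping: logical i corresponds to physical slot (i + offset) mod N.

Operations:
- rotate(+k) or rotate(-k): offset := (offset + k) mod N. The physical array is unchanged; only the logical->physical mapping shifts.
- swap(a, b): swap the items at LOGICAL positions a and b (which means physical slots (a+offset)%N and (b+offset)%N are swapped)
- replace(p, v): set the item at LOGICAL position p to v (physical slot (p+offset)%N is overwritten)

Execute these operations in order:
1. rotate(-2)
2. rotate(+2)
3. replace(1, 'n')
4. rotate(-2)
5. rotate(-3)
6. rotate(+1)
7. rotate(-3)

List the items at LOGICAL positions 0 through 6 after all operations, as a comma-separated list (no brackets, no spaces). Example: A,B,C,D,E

Answer: A,n,C,D,E,F,G

Derivation:
After op 1 (rotate(-2)): offset=5, physical=[A,B,C,D,E,F,G], logical=[F,G,A,B,C,D,E]
After op 2 (rotate(+2)): offset=0, physical=[A,B,C,D,E,F,G], logical=[A,B,C,D,E,F,G]
After op 3 (replace(1, 'n')): offset=0, physical=[A,n,C,D,E,F,G], logical=[A,n,C,D,E,F,G]
After op 4 (rotate(-2)): offset=5, physical=[A,n,C,D,E,F,G], logical=[F,G,A,n,C,D,E]
After op 5 (rotate(-3)): offset=2, physical=[A,n,C,D,E,F,G], logical=[C,D,E,F,G,A,n]
After op 6 (rotate(+1)): offset=3, physical=[A,n,C,D,E,F,G], logical=[D,E,F,G,A,n,C]
After op 7 (rotate(-3)): offset=0, physical=[A,n,C,D,E,F,G], logical=[A,n,C,D,E,F,G]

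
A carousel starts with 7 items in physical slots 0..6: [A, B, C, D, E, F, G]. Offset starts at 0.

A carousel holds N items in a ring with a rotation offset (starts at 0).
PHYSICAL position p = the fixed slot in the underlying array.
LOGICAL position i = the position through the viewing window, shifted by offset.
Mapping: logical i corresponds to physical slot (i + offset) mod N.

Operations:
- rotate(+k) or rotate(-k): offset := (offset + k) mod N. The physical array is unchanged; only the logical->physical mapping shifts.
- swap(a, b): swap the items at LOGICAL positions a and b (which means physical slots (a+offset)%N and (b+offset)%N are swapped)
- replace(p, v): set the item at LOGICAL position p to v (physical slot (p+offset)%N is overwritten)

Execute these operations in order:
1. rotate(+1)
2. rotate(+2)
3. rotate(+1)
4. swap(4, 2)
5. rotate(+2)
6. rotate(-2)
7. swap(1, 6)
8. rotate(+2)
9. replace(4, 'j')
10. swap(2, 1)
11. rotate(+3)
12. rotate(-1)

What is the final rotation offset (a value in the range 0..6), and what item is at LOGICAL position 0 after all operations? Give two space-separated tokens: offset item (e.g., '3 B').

After op 1 (rotate(+1)): offset=1, physical=[A,B,C,D,E,F,G], logical=[B,C,D,E,F,G,A]
After op 2 (rotate(+2)): offset=3, physical=[A,B,C,D,E,F,G], logical=[D,E,F,G,A,B,C]
After op 3 (rotate(+1)): offset=4, physical=[A,B,C,D,E,F,G], logical=[E,F,G,A,B,C,D]
After op 4 (swap(4, 2)): offset=4, physical=[A,G,C,D,E,F,B], logical=[E,F,B,A,G,C,D]
After op 5 (rotate(+2)): offset=6, physical=[A,G,C,D,E,F,B], logical=[B,A,G,C,D,E,F]
After op 6 (rotate(-2)): offset=4, physical=[A,G,C,D,E,F,B], logical=[E,F,B,A,G,C,D]
After op 7 (swap(1, 6)): offset=4, physical=[A,G,C,F,E,D,B], logical=[E,D,B,A,G,C,F]
After op 8 (rotate(+2)): offset=6, physical=[A,G,C,F,E,D,B], logical=[B,A,G,C,F,E,D]
After op 9 (replace(4, 'j')): offset=6, physical=[A,G,C,j,E,D,B], logical=[B,A,G,C,j,E,D]
After op 10 (swap(2, 1)): offset=6, physical=[G,A,C,j,E,D,B], logical=[B,G,A,C,j,E,D]
After op 11 (rotate(+3)): offset=2, physical=[G,A,C,j,E,D,B], logical=[C,j,E,D,B,G,A]
After op 12 (rotate(-1)): offset=1, physical=[G,A,C,j,E,D,B], logical=[A,C,j,E,D,B,G]

Answer: 1 A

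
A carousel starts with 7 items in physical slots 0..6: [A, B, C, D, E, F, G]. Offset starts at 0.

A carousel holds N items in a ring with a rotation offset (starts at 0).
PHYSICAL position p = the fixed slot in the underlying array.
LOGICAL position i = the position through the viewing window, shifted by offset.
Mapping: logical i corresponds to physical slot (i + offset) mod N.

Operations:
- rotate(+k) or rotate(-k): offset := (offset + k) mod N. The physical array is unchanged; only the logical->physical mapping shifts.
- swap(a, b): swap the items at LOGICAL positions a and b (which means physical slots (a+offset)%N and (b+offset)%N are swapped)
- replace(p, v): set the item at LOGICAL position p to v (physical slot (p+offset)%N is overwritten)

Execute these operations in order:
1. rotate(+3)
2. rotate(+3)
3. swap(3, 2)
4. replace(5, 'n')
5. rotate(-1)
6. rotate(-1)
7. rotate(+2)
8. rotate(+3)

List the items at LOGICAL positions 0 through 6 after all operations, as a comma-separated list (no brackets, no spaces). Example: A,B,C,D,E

Answer: B,D,n,F,G,A,C

Derivation:
After op 1 (rotate(+3)): offset=3, physical=[A,B,C,D,E,F,G], logical=[D,E,F,G,A,B,C]
After op 2 (rotate(+3)): offset=6, physical=[A,B,C,D,E,F,G], logical=[G,A,B,C,D,E,F]
After op 3 (swap(3, 2)): offset=6, physical=[A,C,B,D,E,F,G], logical=[G,A,C,B,D,E,F]
After op 4 (replace(5, 'n')): offset=6, physical=[A,C,B,D,n,F,G], logical=[G,A,C,B,D,n,F]
After op 5 (rotate(-1)): offset=5, physical=[A,C,B,D,n,F,G], logical=[F,G,A,C,B,D,n]
After op 6 (rotate(-1)): offset=4, physical=[A,C,B,D,n,F,G], logical=[n,F,G,A,C,B,D]
After op 7 (rotate(+2)): offset=6, physical=[A,C,B,D,n,F,G], logical=[G,A,C,B,D,n,F]
After op 8 (rotate(+3)): offset=2, physical=[A,C,B,D,n,F,G], logical=[B,D,n,F,G,A,C]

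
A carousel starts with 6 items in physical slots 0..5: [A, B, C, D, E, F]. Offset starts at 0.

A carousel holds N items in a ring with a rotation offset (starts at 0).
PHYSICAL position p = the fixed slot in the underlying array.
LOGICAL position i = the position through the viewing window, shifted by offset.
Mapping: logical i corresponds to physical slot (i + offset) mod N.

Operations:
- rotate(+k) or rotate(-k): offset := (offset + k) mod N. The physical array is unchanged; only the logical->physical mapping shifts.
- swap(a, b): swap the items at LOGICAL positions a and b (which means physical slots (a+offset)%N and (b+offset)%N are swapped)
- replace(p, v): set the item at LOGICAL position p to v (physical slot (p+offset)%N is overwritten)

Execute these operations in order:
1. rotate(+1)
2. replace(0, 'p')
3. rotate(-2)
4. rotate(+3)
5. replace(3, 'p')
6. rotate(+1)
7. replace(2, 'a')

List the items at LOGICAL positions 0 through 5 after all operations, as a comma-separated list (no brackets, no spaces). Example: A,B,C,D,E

Answer: D,E,a,A,p,C

Derivation:
After op 1 (rotate(+1)): offset=1, physical=[A,B,C,D,E,F], logical=[B,C,D,E,F,A]
After op 2 (replace(0, 'p')): offset=1, physical=[A,p,C,D,E,F], logical=[p,C,D,E,F,A]
After op 3 (rotate(-2)): offset=5, physical=[A,p,C,D,E,F], logical=[F,A,p,C,D,E]
After op 4 (rotate(+3)): offset=2, physical=[A,p,C,D,E,F], logical=[C,D,E,F,A,p]
After op 5 (replace(3, 'p')): offset=2, physical=[A,p,C,D,E,p], logical=[C,D,E,p,A,p]
After op 6 (rotate(+1)): offset=3, physical=[A,p,C,D,E,p], logical=[D,E,p,A,p,C]
After op 7 (replace(2, 'a')): offset=3, physical=[A,p,C,D,E,a], logical=[D,E,a,A,p,C]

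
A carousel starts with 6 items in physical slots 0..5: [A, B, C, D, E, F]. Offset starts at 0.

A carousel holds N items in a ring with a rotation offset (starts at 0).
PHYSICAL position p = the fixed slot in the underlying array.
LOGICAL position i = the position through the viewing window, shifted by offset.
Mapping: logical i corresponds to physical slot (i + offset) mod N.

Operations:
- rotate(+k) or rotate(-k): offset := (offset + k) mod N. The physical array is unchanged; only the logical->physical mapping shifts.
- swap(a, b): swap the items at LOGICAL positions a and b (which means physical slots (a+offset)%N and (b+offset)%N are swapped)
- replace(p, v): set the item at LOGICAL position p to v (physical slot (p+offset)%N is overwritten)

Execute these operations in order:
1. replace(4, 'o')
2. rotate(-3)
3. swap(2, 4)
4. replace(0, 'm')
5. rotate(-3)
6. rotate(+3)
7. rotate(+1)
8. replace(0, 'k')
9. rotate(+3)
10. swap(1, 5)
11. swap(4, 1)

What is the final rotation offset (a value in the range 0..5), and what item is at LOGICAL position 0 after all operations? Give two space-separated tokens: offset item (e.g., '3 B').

Answer: 1 F

Derivation:
After op 1 (replace(4, 'o')): offset=0, physical=[A,B,C,D,o,F], logical=[A,B,C,D,o,F]
After op 2 (rotate(-3)): offset=3, physical=[A,B,C,D,o,F], logical=[D,o,F,A,B,C]
After op 3 (swap(2, 4)): offset=3, physical=[A,F,C,D,o,B], logical=[D,o,B,A,F,C]
After op 4 (replace(0, 'm')): offset=3, physical=[A,F,C,m,o,B], logical=[m,o,B,A,F,C]
After op 5 (rotate(-3)): offset=0, physical=[A,F,C,m,o,B], logical=[A,F,C,m,o,B]
After op 6 (rotate(+3)): offset=3, physical=[A,F,C,m,o,B], logical=[m,o,B,A,F,C]
After op 7 (rotate(+1)): offset=4, physical=[A,F,C,m,o,B], logical=[o,B,A,F,C,m]
After op 8 (replace(0, 'k')): offset=4, physical=[A,F,C,m,k,B], logical=[k,B,A,F,C,m]
After op 9 (rotate(+3)): offset=1, physical=[A,F,C,m,k,B], logical=[F,C,m,k,B,A]
After op 10 (swap(1, 5)): offset=1, physical=[C,F,A,m,k,B], logical=[F,A,m,k,B,C]
After op 11 (swap(4, 1)): offset=1, physical=[C,F,B,m,k,A], logical=[F,B,m,k,A,C]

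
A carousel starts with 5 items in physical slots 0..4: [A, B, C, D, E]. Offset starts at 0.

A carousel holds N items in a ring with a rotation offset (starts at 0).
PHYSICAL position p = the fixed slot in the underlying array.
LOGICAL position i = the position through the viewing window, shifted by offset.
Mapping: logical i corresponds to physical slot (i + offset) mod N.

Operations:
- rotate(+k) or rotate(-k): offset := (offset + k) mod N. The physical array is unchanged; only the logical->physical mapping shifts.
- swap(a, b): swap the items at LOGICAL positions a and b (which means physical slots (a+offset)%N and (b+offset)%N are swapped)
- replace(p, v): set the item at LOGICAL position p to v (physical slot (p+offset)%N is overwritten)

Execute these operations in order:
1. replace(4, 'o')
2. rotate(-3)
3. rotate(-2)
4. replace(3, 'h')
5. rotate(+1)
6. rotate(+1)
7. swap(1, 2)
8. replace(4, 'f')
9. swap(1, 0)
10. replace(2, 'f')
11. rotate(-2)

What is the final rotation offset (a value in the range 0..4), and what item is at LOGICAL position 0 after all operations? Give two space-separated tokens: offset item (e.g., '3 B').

Answer: 0 A

Derivation:
After op 1 (replace(4, 'o')): offset=0, physical=[A,B,C,D,o], logical=[A,B,C,D,o]
After op 2 (rotate(-3)): offset=2, physical=[A,B,C,D,o], logical=[C,D,o,A,B]
After op 3 (rotate(-2)): offset=0, physical=[A,B,C,D,o], logical=[A,B,C,D,o]
After op 4 (replace(3, 'h')): offset=0, physical=[A,B,C,h,o], logical=[A,B,C,h,o]
After op 5 (rotate(+1)): offset=1, physical=[A,B,C,h,o], logical=[B,C,h,o,A]
After op 6 (rotate(+1)): offset=2, physical=[A,B,C,h,o], logical=[C,h,o,A,B]
After op 7 (swap(1, 2)): offset=2, physical=[A,B,C,o,h], logical=[C,o,h,A,B]
After op 8 (replace(4, 'f')): offset=2, physical=[A,f,C,o,h], logical=[C,o,h,A,f]
After op 9 (swap(1, 0)): offset=2, physical=[A,f,o,C,h], logical=[o,C,h,A,f]
After op 10 (replace(2, 'f')): offset=2, physical=[A,f,o,C,f], logical=[o,C,f,A,f]
After op 11 (rotate(-2)): offset=0, physical=[A,f,o,C,f], logical=[A,f,o,C,f]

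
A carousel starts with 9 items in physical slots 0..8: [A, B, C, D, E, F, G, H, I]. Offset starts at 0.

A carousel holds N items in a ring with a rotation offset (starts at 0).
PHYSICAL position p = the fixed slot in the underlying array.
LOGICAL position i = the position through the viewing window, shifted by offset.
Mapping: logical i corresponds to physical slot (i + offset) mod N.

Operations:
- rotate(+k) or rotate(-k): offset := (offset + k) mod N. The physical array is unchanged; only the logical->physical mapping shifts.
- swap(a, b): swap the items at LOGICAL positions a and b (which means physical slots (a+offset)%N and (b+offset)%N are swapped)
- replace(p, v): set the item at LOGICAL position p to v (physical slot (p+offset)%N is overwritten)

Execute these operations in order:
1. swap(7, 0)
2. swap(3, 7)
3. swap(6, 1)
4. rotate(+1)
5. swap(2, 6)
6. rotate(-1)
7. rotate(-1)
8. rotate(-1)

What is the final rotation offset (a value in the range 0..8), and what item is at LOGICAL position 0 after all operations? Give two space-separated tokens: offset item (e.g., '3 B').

Answer: 7 A

Derivation:
After op 1 (swap(7, 0)): offset=0, physical=[H,B,C,D,E,F,G,A,I], logical=[H,B,C,D,E,F,G,A,I]
After op 2 (swap(3, 7)): offset=0, physical=[H,B,C,A,E,F,G,D,I], logical=[H,B,C,A,E,F,G,D,I]
After op 3 (swap(6, 1)): offset=0, physical=[H,G,C,A,E,F,B,D,I], logical=[H,G,C,A,E,F,B,D,I]
After op 4 (rotate(+1)): offset=1, physical=[H,G,C,A,E,F,B,D,I], logical=[G,C,A,E,F,B,D,I,H]
After op 5 (swap(2, 6)): offset=1, physical=[H,G,C,D,E,F,B,A,I], logical=[G,C,D,E,F,B,A,I,H]
After op 6 (rotate(-1)): offset=0, physical=[H,G,C,D,E,F,B,A,I], logical=[H,G,C,D,E,F,B,A,I]
After op 7 (rotate(-1)): offset=8, physical=[H,G,C,D,E,F,B,A,I], logical=[I,H,G,C,D,E,F,B,A]
After op 8 (rotate(-1)): offset=7, physical=[H,G,C,D,E,F,B,A,I], logical=[A,I,H,G,C,D,E,F,B]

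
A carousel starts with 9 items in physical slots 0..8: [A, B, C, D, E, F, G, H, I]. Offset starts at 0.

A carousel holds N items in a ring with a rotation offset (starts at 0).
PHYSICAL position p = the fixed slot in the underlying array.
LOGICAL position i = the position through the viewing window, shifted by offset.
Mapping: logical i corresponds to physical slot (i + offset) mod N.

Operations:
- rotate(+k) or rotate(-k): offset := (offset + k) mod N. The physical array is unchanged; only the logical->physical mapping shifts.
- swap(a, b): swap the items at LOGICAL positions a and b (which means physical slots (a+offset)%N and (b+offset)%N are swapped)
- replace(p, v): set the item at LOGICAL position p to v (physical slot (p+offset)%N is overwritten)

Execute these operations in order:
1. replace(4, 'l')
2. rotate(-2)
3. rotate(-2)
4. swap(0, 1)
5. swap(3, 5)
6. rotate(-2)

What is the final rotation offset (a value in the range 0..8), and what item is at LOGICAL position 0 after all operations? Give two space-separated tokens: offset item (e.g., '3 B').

Answer: 3 D

Derivation:
After op 1 (replace(4, 'l')): offset=0, physical=[A,B,C,D,l,F,G,H,I], logical=[A,B,C,D,l,F,G,H,I]
After op 2 (rotate(-2)): offset=7, physical=[A,B,C,D,l,F,G,H,I], logical=[H,I,A,B,C,D,l,F,G]
After op 3 (rotate(-2)): offset=5, physical=[A,B,C,D,l,F,G,H,I], logical=[F,G,H,I,A,B,C,D,l]
After op 4 (swap(0, 1)): offset=5, physical=[A,B,C,D,l,G,F,H,I], logical=[G,F,H,I,A,B,C,D,l]
After op 5 (swap(3, 5)): offset=5, physical=[A,I,C,D,l,G,F,H,B], logical=[G,F,H,B,A,I,C,D,l]
After op 6 (rotate(-2)): offset=3, physical=[A,I,C,D,l,G,F,H,B], logical=[D,l,G,F,H,B,A,I,C]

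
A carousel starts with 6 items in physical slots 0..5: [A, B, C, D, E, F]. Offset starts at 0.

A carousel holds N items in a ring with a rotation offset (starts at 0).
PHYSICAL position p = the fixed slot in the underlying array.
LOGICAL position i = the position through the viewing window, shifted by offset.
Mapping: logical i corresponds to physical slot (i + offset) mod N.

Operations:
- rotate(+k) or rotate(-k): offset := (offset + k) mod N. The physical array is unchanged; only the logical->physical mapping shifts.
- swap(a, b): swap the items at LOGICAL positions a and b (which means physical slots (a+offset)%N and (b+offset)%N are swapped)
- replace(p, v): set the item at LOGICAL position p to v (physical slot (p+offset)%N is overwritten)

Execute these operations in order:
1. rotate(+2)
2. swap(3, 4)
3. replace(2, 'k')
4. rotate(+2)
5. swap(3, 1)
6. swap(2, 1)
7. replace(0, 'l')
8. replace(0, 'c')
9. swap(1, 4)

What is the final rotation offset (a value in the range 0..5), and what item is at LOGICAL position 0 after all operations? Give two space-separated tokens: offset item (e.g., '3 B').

Answer: 4 c

Derivation:
After op 1 (rotate(+2)): offset=2, physical=[A,B,C,D,E,F], logical=[C,D,E,F,A,B]
After op 2 (swap(3, 4)): offset=2, physical=[F,B,C,D,E,A], logical=[C,D,E,A,F,B]
After op 3 (replace(2, 'k')): offset=2, physical=[F,B,C,D,k,A], logical=[C,D,k,A,F,B]
After op 4 (rotate(+2)): offset=4, physical=[F,B,C,D,k,A], logical=[k,A,F,B,C,D]
After op 5 (swap(3, 1)): offset=4, physical=[F,A,C,D,k,B], logical=[k,B,F,A,C,D]
After op 6 (swap(2, 1)): offset=4, physical=[B,A,C,D,k,F], logical=[k,F,B,A,C,D]
After op 7 (replace(0, 'l')): offset=4, physical=[B,A,C,D,l,F], logical=[l,F,B,A,C,D]
After op 8 (replace(0, 'c')): offset=4, physical=[B,A,C,D,c,F], logical=[c,F,B,A,C,D]
After op 9 (swap(1, 4)): offset=4, physical=[B,A,F,D,c,C], logical=[c,C,B,A,F,D]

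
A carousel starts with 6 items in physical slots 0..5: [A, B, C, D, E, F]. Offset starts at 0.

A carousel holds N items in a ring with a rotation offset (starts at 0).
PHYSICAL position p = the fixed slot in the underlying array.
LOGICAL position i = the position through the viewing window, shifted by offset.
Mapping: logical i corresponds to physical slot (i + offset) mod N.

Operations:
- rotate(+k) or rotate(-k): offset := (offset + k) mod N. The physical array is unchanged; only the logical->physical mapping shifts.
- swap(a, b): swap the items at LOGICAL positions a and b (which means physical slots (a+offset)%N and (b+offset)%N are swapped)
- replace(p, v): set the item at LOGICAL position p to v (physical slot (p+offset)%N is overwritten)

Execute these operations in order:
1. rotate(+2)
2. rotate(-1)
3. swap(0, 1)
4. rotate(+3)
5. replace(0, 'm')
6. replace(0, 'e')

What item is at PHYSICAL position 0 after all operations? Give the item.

After op 1 (rotate(+2)): offset=2, physical=[A,B,C,D,E,F], logical=[C,D,E,F,A,B]
After op 2 (rotate(-1)): offset=1, physical=[A,B,C,D,E,F], logical=[B,C,D,E,F,A]
After op 3 (swap(0, 1)): offset=1, physical=[A,C,B,D,E,F], logical=[C,B,D,E,F,A]
After op 4 (rotate(+3)): offset=4, physical=[A,C,B,D,E,F], logical=[E,F,A,C,B,D]
After op 5 (replace(0, 'm')): offset=4, physical=[A,C,B,D,m,F], logical=[m,F,A,C,B,D]
After op 6 (replace(0, 'e')): offset=4, physical=[A,C,B,D,e,F], logical=[e,F,A,C,B,D]

Answer: A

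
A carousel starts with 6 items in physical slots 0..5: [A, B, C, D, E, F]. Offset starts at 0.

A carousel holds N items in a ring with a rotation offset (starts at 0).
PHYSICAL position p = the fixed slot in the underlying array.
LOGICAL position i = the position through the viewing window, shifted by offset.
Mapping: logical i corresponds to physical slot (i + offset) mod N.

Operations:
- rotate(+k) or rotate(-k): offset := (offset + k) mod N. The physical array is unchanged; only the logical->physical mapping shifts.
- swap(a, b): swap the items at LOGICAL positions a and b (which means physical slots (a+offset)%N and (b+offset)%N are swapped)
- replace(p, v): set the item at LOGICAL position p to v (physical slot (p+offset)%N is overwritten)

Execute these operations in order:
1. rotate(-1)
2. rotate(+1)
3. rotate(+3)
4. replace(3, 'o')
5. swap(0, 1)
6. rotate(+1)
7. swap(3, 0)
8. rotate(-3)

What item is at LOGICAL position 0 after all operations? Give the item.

Answer: D

Derivation:
After op 1 (rotate(-1)): offset=5, physical=[A,B,C,D,E,F], logical=[F,A,B,C,D,E]
After op 2 (rotate(+1)): offset=0, physical=[A,B,C,D,E,F], logical=[A,B,C,D,E,F]
After op 3 (rotate(+3)): offset=3, physical=[A,B,C,D,E,F], logical=[D,E,F,A,B,C]
After op 4 (replace(3, 'o')): offset=3, physical=[o,B,C,D,E,F], logical=[D,E,F,o,B,C]
After op 5 (swap(0, 1)): offset=3, physical=[o,B,C,E,D,F], logical=[E,D,F,o,B,C]
After op 6 (rotate(+1)): offset=4, physical=[o,B,C,E,D,F], logical=[D,F,o,B,C,E]
After op 7 (swap(3, 0)): offset=4, physical=[o,D,C,E,B,F], logical=[B,F,o,D,C,E]
After op 8 (rotate(-3)): offset=1, physical=[o,D,C,E,B,F], logical=[D,C,E,B,F,o]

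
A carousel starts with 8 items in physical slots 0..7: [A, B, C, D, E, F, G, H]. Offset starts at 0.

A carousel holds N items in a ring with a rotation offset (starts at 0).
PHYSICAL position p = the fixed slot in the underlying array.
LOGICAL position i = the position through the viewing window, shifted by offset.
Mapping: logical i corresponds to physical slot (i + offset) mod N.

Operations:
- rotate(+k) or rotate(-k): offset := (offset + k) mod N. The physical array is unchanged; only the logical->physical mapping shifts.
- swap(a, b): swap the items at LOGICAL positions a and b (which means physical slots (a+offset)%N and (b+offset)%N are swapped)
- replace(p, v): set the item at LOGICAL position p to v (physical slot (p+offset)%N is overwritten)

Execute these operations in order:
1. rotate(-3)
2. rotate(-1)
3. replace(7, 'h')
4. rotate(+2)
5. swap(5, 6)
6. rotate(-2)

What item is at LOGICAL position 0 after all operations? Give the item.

Answer: h

Derivation:
After op 1 (rotate(-3)): offset=5, physical=[A,B,C,D,E,F,G,H], logical=[F,G,H,A,B,C,D,E]
After op 2 (rotate(-1)): offset=4, physical=[A,B,C,D,E,F,G,H], logical=[E,F,G,H,A,B,C,D]
After op 3 (replace(7, 'h')): offset=4, physical=[A,B,C,h,E,F,G,H], logical=[E,F,G,H,A,B,C,h]
After op 4 (rotate(+2)): offset=6, physical=[A,B,C,h,E,F,G,H], logical=[G,H,A,B,C,h,E,F]
After op 5 (swap(5, 6)): offset=6, physical=[A,B,C,E,h,F,G,H], logical=[G,H,A,B,C,E,h,F]
After op 6 (rotate(-2)): offset=4, physical=[A,B,C,E,h,F,G,H], logical=[h,F,G,H,A,B,C,E]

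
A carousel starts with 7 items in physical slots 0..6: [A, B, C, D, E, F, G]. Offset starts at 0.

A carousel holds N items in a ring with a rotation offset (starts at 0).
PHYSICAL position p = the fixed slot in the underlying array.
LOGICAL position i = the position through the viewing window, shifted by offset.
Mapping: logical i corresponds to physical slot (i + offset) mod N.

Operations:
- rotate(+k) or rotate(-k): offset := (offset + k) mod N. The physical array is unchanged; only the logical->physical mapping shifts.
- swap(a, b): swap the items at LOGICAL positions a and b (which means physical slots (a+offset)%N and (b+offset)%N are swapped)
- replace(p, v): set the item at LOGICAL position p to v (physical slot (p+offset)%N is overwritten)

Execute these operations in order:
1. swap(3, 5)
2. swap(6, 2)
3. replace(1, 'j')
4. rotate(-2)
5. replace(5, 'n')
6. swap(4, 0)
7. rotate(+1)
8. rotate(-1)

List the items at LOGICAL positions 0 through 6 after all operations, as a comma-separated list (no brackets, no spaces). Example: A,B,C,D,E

After op 1 (swap(3, 5)): offset=0, physical=[A,B,C,F,E,D,G], logical=[A,B,C,F,E,D,G]
After op 2 (swap(6, 2)): offset=0, physical=[A,B,G,F,E,D,C], logical=[A,B,G,F,E,D,C]
After op 3 (replace(1, 'j')): offset=0, physical=[A,j,G,F,E,D,C], logical=[A,j,G,F,E,D,C]
After op 4 (rotate(-2)): offset=5, physical=[A,j,G,F,E,D,C], logical=[D,C,A,j,G,F,E]
After op 5 (replace(5, 'n')): offset=5, physical=[A,j,G,n,E,D,C], logical=[D,C,A,j,G,n,E]
After op 6 (swap(4, 0)): offset=5, physical=[A,j,D,n,E,G,C], logical=[G,C,A,j,D,n,E]
After op 7 (rotate(+1)): offset=6, physical=[A,j,D,n,E,G,C], logical=[C,A,j,D,n,E,G]
After op 8 (rotate(-1)): offset=5, physical=[A,j,D,n,E,G,C], logical=[G,C,A,j,D,n,E]

Answer: G,C,A,j,D,n,E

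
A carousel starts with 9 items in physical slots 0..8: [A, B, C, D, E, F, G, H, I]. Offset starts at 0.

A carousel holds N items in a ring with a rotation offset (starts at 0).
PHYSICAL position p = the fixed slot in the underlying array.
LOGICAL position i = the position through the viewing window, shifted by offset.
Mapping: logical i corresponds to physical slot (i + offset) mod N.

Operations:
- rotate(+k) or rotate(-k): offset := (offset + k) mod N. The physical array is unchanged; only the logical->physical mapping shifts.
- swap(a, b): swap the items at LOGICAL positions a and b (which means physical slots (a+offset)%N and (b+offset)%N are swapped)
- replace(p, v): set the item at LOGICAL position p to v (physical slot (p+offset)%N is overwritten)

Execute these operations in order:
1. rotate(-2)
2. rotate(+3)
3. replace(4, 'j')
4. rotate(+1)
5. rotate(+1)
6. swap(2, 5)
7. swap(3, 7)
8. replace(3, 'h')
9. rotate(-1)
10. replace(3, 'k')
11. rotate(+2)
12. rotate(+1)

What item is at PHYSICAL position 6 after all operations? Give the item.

After op 1 (rotate(-2)): offset=7, physical=[A,B,C,D,E,F,G,H,I], logical=[H,I,A,B,C,D,E,F,G]
After op 2 (rotate(+3)): offset=1, physical=[A,B,C,D,E,F,G,H,I], logical=[B,C,D,E,F,G,H,I,A]
After op 3 (replace(4, 'j')): offset=1, physical=[A,B,C,D,E,j,G,H,I], logical=[B,C,D,E,j,G,H,I,A]
After op 4 (rotate(+1)): offset=2, physical=[A,B,C,D,E,j,G,H,I], logical=[C,D,E,j,G,H,I,A,B]
After op 5 (rotate(+1)): offset=3, physical=[A,B,C,D,E,j,G,H,I], logical=[D,E,j,G,H,I,A,B,C]
After op 6 (swap(2, 5)): offset=3, physical=[A,B,C,D,E,I,G,H,j], logical=[D,E,I,G,H,j,A,B,C]
After op 7 (swap(3, 7)): offset=3, physical=[A,G,C,D,E,I,B,H,j], logical=[D,E,I,B,H,j,A,G,C]
After op 8 (replace(3, 'h')): offset=3, physical=[A,G,C,D,E,I,h,H,j], logical=[D,E,I,h,H,j,A,G,C]
After op 9 (rotate(-1)): offset=2, physical=[A,G,C,D,E,I,h,H,j], logical=[C,D,E,I,h,H,j,A,G]
After op 10 (replace(3, 'k')): offset=2, physical=[A,G,C,D,E,k,h,H,j], logical=[C,D,E,k,h,H,j,A,G]
After op 11 (rotate(+2)): offset=4, physical=[A,G,C,D,E,k,h,H,j], logical=[E,k,h,H,j,A,G,C,D]
After op 12 (rotate(+1)): offset=5, physical=[A,G,C,D,E,k,h,H,j], logical=[k,h,H,j,A,G,C,D,E]

Answer: h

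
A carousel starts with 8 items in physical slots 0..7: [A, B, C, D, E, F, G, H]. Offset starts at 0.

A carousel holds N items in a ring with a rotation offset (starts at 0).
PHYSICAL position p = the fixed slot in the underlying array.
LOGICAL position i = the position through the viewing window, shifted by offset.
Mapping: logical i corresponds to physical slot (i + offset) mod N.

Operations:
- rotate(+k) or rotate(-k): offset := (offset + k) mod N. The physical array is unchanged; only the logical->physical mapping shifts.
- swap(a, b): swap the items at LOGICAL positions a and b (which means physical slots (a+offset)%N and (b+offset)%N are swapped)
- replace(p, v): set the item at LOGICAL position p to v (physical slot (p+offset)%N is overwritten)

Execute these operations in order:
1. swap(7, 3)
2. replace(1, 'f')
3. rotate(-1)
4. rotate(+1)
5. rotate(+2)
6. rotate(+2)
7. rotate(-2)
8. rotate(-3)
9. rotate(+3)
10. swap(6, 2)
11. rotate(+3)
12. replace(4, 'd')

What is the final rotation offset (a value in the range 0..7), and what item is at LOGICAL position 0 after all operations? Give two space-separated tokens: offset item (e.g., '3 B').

After op 1 (swap(7, 3)): offset=0, physical=[A,B,C,H,E,F,G,D], logical=[A,B,C,H,E,F,G,D]
After op 2 (replace(1, 'f')): offset=0, physical=[A,f,C,H,E,F,G,D], logical=[A,f,C,H,E,F,G,D]
After op 3 (rotate(-1)): offset=7, physical=[A,f,C,H,E,F,G,D], logical=[D,A,f,C,H,E,F,G]
After op 4 (rotate(+1)): offset=0, physical=[A,f,C,H,E,F,G,D], logical=[A,f,C,H,E,F,G,D]
After op 5 (rotate(+2)): offset=2, physical=[A,f,C,H,E,F,G,D], logical=[C,H,E,F,G,D,A,f]
After op 6 (rotate(+2)): offset=4, physical=[A,f,C,H,E,F,G,D], logical=[E,F,G,D,A,f,C,H]
After op 7 (rotate(-2)): offset=2, physical=[A,f,C,H,E,F,G,D], logical=[C,H,E,F,G,D,A,f]
After op 8 (rotate(-3)): offset=7, physical=[A,f,C,H,E,F,G,D], logical=[D,A,f,C,H,E,F,G]
After op 9 (rotate(+3)): offset=2, physical=[A,f,C,H,E,F,G,D], logical=[C,H,E,F,G,D,A,f]
After op 10 (swap(6, 2)): offset=2, physical=[E,f,C,H,A,F,G,D], logical=[C,H,A,F,G,D,E,f]
After op 11 (rotate(+3)): offset=5, physical=[E,f,C,H,A,F,G,D], logical=[F,G,D,E,f,C,H,A]
After op 12 (replace(4, 'd')): offset=5, physical=[E,d,C,H,A,F,G,D], logical=[F,G,D,E,d,C,H,A]

Answer: 5 F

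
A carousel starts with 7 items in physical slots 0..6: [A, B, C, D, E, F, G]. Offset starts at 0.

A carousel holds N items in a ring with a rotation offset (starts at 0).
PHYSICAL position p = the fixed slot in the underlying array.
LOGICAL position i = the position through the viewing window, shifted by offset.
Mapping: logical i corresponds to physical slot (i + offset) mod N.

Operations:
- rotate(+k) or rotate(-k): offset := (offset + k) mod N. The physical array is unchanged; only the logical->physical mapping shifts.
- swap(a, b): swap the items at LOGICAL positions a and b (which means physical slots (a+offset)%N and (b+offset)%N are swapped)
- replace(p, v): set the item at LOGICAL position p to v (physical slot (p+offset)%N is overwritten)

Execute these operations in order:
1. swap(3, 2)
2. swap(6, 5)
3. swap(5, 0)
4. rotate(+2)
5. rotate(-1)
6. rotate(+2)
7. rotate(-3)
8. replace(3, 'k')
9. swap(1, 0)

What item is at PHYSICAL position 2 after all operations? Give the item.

Answer: D

Derivation:
After op 1 (swap(3, 2)): offset=0, physical=[A,B,D,C,E,F,G], logical=[A,B,D,C,E,F,G]
After op 2 (swap(6, 5)): offset=0, physical=[A,B,D,C,E,G,F], logical=[A,B,D,C,E,G,F]
After op 3 (swap(5, 0)): offset=0, physical=[G,B,D,C,E,A,F], logical=[G,B,D,C,E,A,F]
After op 4 (rotate(+2)): offset=2, physical=[G,B,D,C,E,A,F], logical=[D,C,E,A,F,G,B]
After op 5 (rotate(-1)): offset=1, physical=[G,B,D,C,E,A,F], logical=[B,D,C,E,A,F,G]
After op 6 (rotate(+2)): offset=3, physical=[G,B,D,C,E,A,F], logical=[C,E,A,F,G,B,D]
After op 7 (rotate(-3)): offset=0, physical=[G,B,D,C,E,A,F], logical=[G,B,D,C,E,A,F]
After op 8 (replace(3, 'k')): offset=0, physical=[G,B,D,k,E,A,F], logical=[G,B,D,k,E,A,F]
After op 9 (swap(1, 0)): offset=0, physical=[B,G,D,k,E,A,F], logical=[B,G,D,k,E,A,F]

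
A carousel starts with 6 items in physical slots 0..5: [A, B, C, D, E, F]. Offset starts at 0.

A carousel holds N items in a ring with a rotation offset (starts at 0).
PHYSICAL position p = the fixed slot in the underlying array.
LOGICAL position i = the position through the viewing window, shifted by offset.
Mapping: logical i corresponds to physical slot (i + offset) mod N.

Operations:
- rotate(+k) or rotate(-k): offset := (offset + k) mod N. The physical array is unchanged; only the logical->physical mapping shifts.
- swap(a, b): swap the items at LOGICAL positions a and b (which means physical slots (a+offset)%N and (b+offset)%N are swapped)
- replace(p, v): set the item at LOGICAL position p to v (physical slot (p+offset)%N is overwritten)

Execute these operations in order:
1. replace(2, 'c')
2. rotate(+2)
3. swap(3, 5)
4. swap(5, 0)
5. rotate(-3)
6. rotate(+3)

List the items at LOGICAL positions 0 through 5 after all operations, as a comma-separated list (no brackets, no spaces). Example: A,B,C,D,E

Answer: F,D,E,B,A,c

Derivation:
After op 1 (replace(2, 'c')): offset=0, physical=[A,B,c,D,E,F], logical=[A,B,c,D,E,F]
After op 2 (rotate(+2)): offset=2, physical=[A,B,c,D,E,F], logical=[c,D,E,F,A,B]
After op 3 (swap(3, 5)): offset=2, physical=[A,F,c,D,E,B], logical=[c,D,E,B,A,F]
After op 4 (swap(5, 0)): offset=2, physical=[A,c,F,D,E,B], logical=[F,D,E,B,A,c]
After op 5 (rotate(-3)): offset=5, physical=[A,c,F,D,E,B], logical=[B,A,c,F,D,E]
After op 6 (rotate(+3)): offset=2, physical=[A,c,F,D,E,B], logical=[F,D,E,B,A,c]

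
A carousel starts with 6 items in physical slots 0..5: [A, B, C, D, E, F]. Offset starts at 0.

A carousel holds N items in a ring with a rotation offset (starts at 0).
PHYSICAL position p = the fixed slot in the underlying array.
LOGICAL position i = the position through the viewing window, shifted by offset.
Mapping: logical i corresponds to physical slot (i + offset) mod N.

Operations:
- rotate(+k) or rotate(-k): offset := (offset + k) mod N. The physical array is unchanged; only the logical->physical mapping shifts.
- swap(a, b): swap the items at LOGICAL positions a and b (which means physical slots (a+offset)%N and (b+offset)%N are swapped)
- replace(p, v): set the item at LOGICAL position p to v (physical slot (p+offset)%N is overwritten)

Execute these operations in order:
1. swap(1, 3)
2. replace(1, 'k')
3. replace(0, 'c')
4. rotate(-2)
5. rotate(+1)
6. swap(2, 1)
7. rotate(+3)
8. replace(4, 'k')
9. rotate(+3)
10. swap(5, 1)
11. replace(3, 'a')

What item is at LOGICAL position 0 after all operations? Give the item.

After op 1 (swap(1, 3)): offset=0, physical=[A,D,C,B,E,F], logical=[A,D,C,B,E,F]
After op 2 (replace(1, 'k')): offset=0, physical=[A,k,C,B,E,F], logical=[A,k,C,B,E,F]
After op 3 (replace(0, 'c')): offset=0, physical=[c,k,C,B,E,F], logical=[c,k,C,B,E,F]
After op 4 (rotate(-2)): offset=4, physical=[c,k,C,B,E,F], logical=[E,F,c,k,C,B]
After op 5 (rotate(+1)): offset=5, physical=[c,k,C,B,E,F], logical=[F,c,k,C,B,E]
After op 6 (swap(2, 1)): offset=5, physical=[k,c,C,B,E,F], logical=[F,k,c,C,B,E]
After op 7 (rotate(+3)): offset=2, physical=[k,c,C,B,E,F], logical=[C,B,E,F,k,c]
After op 8 (replace(4, 'k')): offset=2, physical=[k,c,C,B,E,F], logical=[C,B,E,F,k,c]
After op 9 (rotate(+3)): offset=5, physical=[k,c,C,B,E,F], logical=[F,k,c,C,B,E]
After op 10 (swap(5, 1)): offset=5, physical=[E,c,C,B,k,F], logical=[F,E,c,C,B,k]
After op 11 (replace(3, 'a')): offset=5, physical=[E,c,a,B,k,F], logical=[F,E,c,a,B,k]

Answer: F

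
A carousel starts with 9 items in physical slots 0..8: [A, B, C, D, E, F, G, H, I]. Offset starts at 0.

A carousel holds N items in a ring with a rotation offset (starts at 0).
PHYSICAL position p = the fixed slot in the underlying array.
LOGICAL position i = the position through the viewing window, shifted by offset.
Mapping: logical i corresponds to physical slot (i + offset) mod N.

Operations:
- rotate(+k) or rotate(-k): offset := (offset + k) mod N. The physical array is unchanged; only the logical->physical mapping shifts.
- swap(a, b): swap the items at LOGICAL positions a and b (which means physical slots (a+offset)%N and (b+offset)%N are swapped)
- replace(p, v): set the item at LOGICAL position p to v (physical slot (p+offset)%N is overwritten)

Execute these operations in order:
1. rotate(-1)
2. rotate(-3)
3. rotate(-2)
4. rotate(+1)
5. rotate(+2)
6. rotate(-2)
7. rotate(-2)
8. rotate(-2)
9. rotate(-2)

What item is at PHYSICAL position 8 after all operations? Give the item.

After op 1 (rotate(-1)): offset=8, physical=[A,B,C,D,E,F,G,H,I], logical=[I,A,B,C,D,E,F,G,H]
After op 2 (rotate(-3)): offset=5, physical=[A,B,C,D,E,F,G,H,I], logical=[F,G,H,I,A,B,C,D,E]
After op 3 (rotate(-2)): offset=3, physical=[A,B,C,D,E,F,G,H,I], logical=[D,E,F,G,H,I,A,B,C]
After op 4 (rotate(+1)): offset=4, physical=[A,B,C,D,E,F,G,H,I], logical=[E,F,G,H,I,A,B,C,D]
After op 5 (rotate(+2)): offset=6, physical=[A,B,C,D,E,F,G,H,I], logical=[G,H,I,A,B,C,D,E,F]
After op 6 (rotate(-2)): offset=4, physical=[A,B,C,D,E,F,G,H,I], logical=[E,F,G,H,I,A,B,C,D]
After op 7 (rotate(-2)): offset=2, physical=[A,B,C,D,E,F,G,H,I], logical=[C,D,E,F,G,H,I,A,B]
After op 8 (rotate(-2)): offset=0, physical=[A,B,C,D,E,F,G,H,I], logical=[A,B,C,D,E,F,G,H,I]
After op 9 (rotate(-2)): offset=7, physical=[A,B,C,D,E,F,G,H,I], logical=[H,I,A,B,C,D,E,F,G]

Answer: I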